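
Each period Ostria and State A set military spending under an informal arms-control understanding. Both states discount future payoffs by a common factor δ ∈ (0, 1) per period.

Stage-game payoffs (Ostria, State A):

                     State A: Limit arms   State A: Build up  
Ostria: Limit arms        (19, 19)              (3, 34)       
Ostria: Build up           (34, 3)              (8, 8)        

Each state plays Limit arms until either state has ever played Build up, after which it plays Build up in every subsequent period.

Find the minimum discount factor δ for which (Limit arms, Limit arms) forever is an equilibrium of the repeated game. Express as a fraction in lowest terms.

19/(1−δ) ≥ 34 + 8δ/(1−δ)
19 ≥ 34 − 26δ
δ ≥ 15/26.

15/26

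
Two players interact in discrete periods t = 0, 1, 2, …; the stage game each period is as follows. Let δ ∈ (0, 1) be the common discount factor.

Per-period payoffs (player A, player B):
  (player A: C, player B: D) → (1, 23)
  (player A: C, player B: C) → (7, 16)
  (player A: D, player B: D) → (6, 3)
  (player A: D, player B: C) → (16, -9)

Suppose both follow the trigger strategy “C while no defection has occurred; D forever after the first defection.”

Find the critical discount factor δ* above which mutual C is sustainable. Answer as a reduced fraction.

player A's threshold: (16−7)/(16−6) = 9/10.
player B's threshold: (23−16)/(23−3) = 7/20.
9/10 > 7/20, so player A binds and δ* = 9/10.

9/10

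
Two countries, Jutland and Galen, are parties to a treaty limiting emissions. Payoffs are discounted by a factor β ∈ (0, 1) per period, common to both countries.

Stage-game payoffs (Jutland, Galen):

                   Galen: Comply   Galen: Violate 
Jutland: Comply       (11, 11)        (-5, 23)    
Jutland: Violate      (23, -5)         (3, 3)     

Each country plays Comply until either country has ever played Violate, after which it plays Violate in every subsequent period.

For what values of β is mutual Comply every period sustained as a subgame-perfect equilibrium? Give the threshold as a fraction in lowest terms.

One-period gain from deviating is 23 − 11 = 12. The loss is 11 − 3 = 8 in every subsequent period, with present value 8·β/(1−β).
Deviation is unprofitable when 8·β/(1−β) ≥ 12, i.e. β/(1−β) ≥ 3/2.
Equivalently β ≥ 12/(12+8) = 3/5.

3/5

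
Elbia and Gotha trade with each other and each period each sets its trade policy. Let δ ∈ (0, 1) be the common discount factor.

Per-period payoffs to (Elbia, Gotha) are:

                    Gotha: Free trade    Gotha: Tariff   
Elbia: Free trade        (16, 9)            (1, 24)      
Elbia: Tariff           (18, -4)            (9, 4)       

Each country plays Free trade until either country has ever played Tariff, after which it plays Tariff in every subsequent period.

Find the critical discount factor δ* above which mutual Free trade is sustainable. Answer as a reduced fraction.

3/4

Elbia: cooperation gives 16 each period; deviation gives 18 once then 9 forever.
  16/(1−δ) ≥ 18 + 9δ/(1−δ) ⇒ δ ≥ 2/9.
Gotha: cooperation gives 9 each period; deviation gives 24 once then 4 forever.
  δ ≥ 15/20 = 3/4.
Both must hold, so the binding constraint is Gotha's: δ ≥ 3/4.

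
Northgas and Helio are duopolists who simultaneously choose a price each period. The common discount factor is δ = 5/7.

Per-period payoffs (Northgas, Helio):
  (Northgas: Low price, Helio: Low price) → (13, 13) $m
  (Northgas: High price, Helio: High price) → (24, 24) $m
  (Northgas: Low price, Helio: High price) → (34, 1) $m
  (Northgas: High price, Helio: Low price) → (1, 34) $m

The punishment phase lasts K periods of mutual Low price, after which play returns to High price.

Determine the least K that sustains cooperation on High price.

2

IC: δ(1−δ^K)/(1−δ) ≥ (34−24)/(24−13) = 10/11.
With δ = 5/7: need 1 − δ^K ≥ 10/11·(1−5/7)/(5/7), i.e. δ^K ≤ 0.6364.
Since (5/7)^1 = 0.7143 and (5/7)^2 = 0.5102, the smallest such K is 2.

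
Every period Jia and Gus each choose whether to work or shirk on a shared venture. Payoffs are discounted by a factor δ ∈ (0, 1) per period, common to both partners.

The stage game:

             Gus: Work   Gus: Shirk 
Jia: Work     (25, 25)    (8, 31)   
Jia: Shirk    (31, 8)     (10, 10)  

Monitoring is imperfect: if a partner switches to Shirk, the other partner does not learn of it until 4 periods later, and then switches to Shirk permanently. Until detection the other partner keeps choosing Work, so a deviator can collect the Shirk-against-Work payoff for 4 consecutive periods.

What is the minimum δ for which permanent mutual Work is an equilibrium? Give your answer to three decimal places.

Deviating for the 4 undetected periods gains 31−25 = 6 per period over cooperation, then loses 25−10 = 15 per period forever once punishment starts.
Gain: 6(1 + δ + … + δ^3); loss: 15·δ^4/(1−δ).
No profitable deviation ⇔ 6(1−δ^4) ≤ 15·δ^4, i.e. δ^4 ≥ 6/(6+15) = 2/7.
Hence δ ≥ (2/7)^(1/4) ≈ 0.731.

0.731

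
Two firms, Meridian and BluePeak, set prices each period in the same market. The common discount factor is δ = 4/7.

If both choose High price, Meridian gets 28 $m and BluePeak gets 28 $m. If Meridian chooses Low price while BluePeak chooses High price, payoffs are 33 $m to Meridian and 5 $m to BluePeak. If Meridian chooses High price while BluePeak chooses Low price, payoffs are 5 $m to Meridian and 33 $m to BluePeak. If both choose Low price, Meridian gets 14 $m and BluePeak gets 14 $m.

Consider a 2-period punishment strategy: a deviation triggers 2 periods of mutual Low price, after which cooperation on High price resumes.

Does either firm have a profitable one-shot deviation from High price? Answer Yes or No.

IC: δ+…+δ^2 ≥ (33−28)/(28−14) = 5/14.
At δ = 4/7: partial sum = 0.8980 ≥ 0.3571. Cooperation sustainable.

No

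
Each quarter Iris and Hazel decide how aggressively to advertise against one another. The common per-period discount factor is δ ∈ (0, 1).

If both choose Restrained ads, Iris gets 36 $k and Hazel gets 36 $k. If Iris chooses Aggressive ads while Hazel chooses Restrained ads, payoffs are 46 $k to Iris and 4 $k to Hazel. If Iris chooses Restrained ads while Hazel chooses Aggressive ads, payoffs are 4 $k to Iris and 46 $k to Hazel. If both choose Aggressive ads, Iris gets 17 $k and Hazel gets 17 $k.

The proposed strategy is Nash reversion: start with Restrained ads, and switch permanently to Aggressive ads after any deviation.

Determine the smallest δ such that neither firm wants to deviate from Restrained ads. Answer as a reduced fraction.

Under grim trigger the critical discount factor is (T−C)/(T−P) with T = 46, C = 36, P = 17.
δ* = (46−36)/(46−17) = 10/29.

10/29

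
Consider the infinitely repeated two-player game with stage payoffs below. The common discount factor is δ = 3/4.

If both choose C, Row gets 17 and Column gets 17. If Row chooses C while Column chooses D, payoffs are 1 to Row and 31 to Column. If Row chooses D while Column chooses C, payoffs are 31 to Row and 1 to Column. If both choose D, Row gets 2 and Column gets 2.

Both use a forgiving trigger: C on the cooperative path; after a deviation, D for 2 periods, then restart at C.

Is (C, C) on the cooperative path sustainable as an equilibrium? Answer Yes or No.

Yes

Comparing payoff streams over the 3 periods until play realigns: cooperate → 17(1+δ+…+δ^2); deviate → 31 + 2(δ+…+δ^2).
Cooperation is sustained iff (17−2)(δ+…+δ^2) ≥ 31−17.
δ+…+δ^2 = 3/4·(1−(3/4)^2)/(1−3/4) = 1.3125, and (31−17)/(17−2) = 0.9333.
1.3125 ≥ 0.9333, so cooperation is sustainable.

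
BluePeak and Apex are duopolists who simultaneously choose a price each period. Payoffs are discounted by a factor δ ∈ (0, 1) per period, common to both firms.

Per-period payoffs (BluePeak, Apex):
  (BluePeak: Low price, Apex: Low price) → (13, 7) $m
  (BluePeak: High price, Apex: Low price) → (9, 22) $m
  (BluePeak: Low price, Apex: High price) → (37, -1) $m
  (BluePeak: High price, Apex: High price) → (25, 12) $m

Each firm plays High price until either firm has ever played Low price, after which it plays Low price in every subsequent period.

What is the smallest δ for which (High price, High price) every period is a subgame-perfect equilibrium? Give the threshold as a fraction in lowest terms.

BluePeak's threshold: (37−25)/(37−13) = 1/2.
Apex's threshold: (22−12)/(22−7) = 2/3.
1/2 < 2/3, so Apex binds and δ* = 2/3.

2/3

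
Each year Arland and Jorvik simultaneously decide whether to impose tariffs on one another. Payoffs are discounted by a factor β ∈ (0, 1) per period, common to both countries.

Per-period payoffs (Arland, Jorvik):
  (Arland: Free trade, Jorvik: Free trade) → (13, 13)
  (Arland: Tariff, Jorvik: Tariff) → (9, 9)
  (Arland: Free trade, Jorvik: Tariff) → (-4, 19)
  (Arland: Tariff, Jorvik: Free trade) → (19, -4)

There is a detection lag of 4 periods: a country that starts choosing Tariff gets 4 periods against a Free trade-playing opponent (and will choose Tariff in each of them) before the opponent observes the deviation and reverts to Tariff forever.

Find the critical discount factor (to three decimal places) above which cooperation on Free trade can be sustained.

0.880

Deviating for the 4 undetected periods gains 19−13 = 6 per period over cooperation, then loses 13−9 = 4 per period forever once punishment starts.
Gain: 6(1 + β + … + β^3); loss: 4·β^4/(1−β).
No profitable deviation ⇔ 6(1−β^4) ≤ 4·β^4, i.e. β^4 ≥ 6/(6+4) = 3/5.
Hence β ≥ (3/5)^(1/4) ≈ 0.880.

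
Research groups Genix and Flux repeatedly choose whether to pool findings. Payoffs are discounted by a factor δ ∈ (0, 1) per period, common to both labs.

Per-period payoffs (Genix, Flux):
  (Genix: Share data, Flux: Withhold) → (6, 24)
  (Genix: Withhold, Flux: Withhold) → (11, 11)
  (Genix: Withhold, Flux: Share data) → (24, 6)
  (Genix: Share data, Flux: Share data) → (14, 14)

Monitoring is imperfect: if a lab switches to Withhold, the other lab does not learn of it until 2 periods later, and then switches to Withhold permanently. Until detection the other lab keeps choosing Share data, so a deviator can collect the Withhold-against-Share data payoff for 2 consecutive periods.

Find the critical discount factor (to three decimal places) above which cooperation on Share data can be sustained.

0.877

A deviator earns 24 for 2 periods, then 11 forever; cooperating earns 14 forever. Multiplying the IC by (1−δ):
14 ≥ 24(1−δ^2) + 11δ^2, so 13·δ^2 ≥ 10 and δ^2 ≥ 10/13.
δ ≥ (10/13)^(1/2) ≈ 0.877.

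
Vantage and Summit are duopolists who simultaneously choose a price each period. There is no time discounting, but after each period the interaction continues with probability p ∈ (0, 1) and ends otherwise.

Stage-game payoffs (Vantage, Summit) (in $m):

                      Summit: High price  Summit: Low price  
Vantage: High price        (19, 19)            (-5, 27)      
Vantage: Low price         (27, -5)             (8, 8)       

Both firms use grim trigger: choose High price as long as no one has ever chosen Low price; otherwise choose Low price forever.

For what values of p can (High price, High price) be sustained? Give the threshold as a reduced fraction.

8/19

With no time discounting, the continuation probability p plays the role of the discount factor.
Grim-trigger IC: 19/(1−p) ≥ 27 + 8p/(1−p) ⇒ p ≥ (27−19)/(27−8) = 8/19.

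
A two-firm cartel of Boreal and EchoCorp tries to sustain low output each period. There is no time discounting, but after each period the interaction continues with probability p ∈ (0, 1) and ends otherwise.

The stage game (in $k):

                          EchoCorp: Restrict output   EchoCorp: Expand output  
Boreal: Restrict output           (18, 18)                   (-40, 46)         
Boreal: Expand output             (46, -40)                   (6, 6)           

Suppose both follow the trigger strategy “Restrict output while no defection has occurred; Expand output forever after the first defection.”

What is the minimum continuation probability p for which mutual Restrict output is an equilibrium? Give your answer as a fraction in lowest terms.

7/10

Expected cooperation value is 18 + p·18 + p²·18 + … = 18/(1−p); deviation gives 46 + p·6/(1−p).
18 ≥ 46(1−p) + 6p ⇒ 40p ≥ 28 ⇒ p ≥ 28/40 = 7/10.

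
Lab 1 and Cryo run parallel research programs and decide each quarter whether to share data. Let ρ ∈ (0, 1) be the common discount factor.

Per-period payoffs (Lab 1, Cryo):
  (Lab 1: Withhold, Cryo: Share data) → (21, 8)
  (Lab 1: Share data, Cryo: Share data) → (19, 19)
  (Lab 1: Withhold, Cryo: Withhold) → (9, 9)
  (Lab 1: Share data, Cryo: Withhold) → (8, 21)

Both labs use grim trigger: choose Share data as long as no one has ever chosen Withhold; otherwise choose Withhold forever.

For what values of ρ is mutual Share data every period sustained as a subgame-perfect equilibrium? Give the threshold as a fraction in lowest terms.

Cooperation forever yields 19 each period: 19/(1−ρ).
Deviating yields 21 once, then 9 forever: 21 + 9ρ/(1−ρ).
No profitable deviation requires 19/(1−ρ) ≥ 21 + 9ρ/(1−ρ).
Multiplying by (1−ρ): 19 ≥ 21(1−ρ) + 9ρ = 21 − 12ρ.
So 12ρ ≥ 2, i.e. ρ ≥ 2/12 = 1/6.

1/6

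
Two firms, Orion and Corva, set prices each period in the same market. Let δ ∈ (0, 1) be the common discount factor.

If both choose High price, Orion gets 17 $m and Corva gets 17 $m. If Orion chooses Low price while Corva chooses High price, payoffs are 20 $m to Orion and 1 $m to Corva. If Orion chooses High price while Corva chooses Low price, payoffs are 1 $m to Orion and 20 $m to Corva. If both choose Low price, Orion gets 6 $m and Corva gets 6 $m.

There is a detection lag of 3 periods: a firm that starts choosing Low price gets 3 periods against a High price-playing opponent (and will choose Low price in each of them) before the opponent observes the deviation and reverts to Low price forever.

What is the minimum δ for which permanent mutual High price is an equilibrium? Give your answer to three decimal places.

A deviator earns 20 for 3 periods, then 6 forever; cooperating earns 17 forever. Multiplying the IC by (1−δ):
17 ≥ 20(1−δ^3) + 6δ^3, so 14·δ^3 ≥ 3 and δ^3 ≥ 3/14.
δ ≥ (3/14)^(1/3) ≈ 0.598.

0.598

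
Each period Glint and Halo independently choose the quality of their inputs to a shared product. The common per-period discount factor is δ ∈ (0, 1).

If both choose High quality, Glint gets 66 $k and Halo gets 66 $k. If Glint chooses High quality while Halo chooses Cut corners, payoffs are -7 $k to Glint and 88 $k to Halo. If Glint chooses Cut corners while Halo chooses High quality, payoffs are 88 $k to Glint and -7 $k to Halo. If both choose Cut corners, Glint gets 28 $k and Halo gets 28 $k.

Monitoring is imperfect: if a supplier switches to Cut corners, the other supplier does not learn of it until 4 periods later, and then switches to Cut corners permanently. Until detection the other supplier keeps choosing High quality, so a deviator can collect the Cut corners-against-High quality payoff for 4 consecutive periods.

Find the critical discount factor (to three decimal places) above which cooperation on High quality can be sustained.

0.778

A deviator earns 88 for 4 periods, then 28 forever; cooperating earns 66 forever. Multiplying the IC by (1−δ):
66 ≥ 88(1−δ^4) + 28δ^4, so 60·δ^4 ≥ 22 and δ^4 ≥ 11/30.
δ ≥ (11/30)^(1/4) ≈ 0.778.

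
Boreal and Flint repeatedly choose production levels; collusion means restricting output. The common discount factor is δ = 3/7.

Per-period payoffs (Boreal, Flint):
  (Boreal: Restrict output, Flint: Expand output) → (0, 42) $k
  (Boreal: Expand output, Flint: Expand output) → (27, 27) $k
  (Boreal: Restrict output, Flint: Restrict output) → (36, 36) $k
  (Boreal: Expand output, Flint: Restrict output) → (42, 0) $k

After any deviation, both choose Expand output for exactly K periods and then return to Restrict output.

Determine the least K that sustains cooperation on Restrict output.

3

No profitable deviation requires (36−27)(δ+…+δ^K) ≥ 42−36, i.e. δ+…+δ^K ≥ 2/3 ≈ 0.6667.
With δ = 3/7, the partial sums are K=1: 0.4286, K=2: 0.6122, K=3: 0.6910.
K = 3 is the first length at which the sum reaches 0.6667.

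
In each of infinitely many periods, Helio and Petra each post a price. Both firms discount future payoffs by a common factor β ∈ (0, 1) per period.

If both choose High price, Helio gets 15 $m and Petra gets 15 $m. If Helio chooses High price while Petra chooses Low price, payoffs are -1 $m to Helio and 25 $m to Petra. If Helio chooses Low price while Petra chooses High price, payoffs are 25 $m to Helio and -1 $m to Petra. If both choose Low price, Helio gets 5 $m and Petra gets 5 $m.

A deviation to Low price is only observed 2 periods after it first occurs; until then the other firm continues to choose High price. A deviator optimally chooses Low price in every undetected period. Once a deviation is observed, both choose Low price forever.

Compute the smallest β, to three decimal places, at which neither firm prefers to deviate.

The best deviation is to choose Low price for all 2 undetected periods, earning 25 each, then 5 forever once detected.
Deviation value: 25(1−β^2)/(1−β) + 5β^2/(1−β); cooperation value: 15/(1−β).
IC: 15 ≥ 25(1−β^2) + 5β^2 = 25 − 20β^2.
So β^2 ≥ 10/20 = 1/2, giving β ≥ (1/2)^(1/2) ≈ 0.707.

0.707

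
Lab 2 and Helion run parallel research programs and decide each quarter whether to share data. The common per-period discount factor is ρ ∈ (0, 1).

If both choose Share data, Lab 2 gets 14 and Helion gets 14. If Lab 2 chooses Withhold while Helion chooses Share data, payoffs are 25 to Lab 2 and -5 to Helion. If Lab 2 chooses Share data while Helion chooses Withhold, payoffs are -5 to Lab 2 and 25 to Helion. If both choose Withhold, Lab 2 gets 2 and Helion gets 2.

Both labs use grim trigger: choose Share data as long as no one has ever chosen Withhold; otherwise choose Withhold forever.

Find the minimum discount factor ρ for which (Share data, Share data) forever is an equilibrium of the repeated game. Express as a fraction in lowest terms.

11/23

Under grim trigger the critical discount factor is (T−C)/(T−P) with T = 25, C = 14, P = 2.
ρ* = (25−14)/(25−2) = 11/23.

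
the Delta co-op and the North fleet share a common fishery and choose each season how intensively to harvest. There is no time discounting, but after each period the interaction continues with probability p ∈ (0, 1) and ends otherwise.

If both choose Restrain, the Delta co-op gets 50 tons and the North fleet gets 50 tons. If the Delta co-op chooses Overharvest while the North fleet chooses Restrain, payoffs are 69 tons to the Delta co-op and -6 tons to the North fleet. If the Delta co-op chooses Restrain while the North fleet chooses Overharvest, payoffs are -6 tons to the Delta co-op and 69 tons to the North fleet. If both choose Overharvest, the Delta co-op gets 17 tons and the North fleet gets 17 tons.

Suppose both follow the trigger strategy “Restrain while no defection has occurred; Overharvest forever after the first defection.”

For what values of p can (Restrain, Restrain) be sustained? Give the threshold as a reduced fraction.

19/52

Expected cooperation value is 50 + p·50 + p²·50 + … = 50/(1−p); deviation gives 69 + p·17/(1−p).
50 ≥ 69(1−p) + 17p ⇒ 52p ≥ 19 ⇒ p ≥ 19/52.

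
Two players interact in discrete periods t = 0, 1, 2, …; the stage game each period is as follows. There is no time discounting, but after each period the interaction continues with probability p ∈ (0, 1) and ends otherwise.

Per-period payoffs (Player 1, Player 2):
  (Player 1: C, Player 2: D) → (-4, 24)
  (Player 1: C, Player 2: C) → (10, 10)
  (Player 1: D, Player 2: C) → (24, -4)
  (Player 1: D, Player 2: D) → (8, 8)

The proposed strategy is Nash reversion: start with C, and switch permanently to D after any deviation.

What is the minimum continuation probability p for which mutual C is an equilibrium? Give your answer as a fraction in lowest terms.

7/8

With no time discounting, the continuation probability p plays the role of the discount factor.
Grim-trigger IC: 10/(1−p) ≥ 24 + 8p/(1−p) ⇒ p ≥ (24−10)/(24−8) = 7/8.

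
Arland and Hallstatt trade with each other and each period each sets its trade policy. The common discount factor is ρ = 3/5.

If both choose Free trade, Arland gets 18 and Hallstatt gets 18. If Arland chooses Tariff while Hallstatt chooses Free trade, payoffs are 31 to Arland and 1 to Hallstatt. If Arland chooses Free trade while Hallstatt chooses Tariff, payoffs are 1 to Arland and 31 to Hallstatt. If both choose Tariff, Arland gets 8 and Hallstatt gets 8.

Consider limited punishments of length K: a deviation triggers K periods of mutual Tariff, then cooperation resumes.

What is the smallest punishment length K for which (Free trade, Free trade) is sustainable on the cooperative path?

4

IC: ρ(1−ρ^K)/(1−ρ) ≥ (31−18)/(18−8) = 13/10.
With ρ = 3/5: need 1 − ρ^K ≥ 13/10·(1−3/5)/(3/5), i.e. ρ^K ≤ 0.1333.
Since (3/5)^3 = 0.2160 and (3/5)^4 = 0.1296, the smallest such K is 4.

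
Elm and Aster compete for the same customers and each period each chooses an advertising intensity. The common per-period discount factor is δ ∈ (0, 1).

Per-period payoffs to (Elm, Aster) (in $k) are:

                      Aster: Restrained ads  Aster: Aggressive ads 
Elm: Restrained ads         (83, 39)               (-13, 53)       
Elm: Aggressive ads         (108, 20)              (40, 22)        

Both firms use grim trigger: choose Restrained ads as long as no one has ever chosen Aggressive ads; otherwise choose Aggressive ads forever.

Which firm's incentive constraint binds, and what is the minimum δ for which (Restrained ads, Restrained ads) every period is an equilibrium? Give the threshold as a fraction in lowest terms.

Aster; δ ≥ 14/31

For Elm: deviation gain 108−83 = 25, per-period punishment loss 83−40 = 43. IC gives δ ≥ 25/68.
For Aster: gain 14, loss 17 per period, so δ ≥ 14/31.
The tighter constraint is Aster's, so cooperation needs δ ≥ 14/31.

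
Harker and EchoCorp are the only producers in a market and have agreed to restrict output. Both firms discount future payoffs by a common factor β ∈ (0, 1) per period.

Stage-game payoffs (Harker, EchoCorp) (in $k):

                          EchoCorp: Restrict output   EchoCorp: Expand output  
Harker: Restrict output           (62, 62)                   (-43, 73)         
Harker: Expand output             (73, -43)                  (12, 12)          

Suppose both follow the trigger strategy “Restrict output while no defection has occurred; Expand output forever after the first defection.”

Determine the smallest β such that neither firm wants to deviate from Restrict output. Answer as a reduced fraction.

11/61

One-period gain from deviating is 73 − 62 = 11. The loss is 62 − 12 = 50 in every subsequent period, with present value 50·β/(1−β).
Deviation is unprofitable when 50·β/(1−β) ≥ 11, i.e. β/(1−β) ≥ 11/50.
Equivalently β ≥ 11/(11+50) = 11/61.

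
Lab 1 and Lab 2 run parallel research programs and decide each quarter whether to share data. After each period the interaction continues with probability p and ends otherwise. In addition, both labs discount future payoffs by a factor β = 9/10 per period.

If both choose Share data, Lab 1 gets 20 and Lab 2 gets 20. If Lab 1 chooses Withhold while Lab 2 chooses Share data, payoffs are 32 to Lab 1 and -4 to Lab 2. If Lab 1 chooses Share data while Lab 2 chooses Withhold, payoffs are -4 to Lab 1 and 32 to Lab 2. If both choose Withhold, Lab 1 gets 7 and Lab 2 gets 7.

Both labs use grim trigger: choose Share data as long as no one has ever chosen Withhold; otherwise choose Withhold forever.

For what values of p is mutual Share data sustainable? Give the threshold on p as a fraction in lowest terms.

Expected continuation weight on next period's payoff is β·p = 9/10·p, which plays the role of the discount factor.
Cooperation requires 9/10·p ≥ (32−20)/(32−7) = 12/25, hence p ≥ 8/15.

8/15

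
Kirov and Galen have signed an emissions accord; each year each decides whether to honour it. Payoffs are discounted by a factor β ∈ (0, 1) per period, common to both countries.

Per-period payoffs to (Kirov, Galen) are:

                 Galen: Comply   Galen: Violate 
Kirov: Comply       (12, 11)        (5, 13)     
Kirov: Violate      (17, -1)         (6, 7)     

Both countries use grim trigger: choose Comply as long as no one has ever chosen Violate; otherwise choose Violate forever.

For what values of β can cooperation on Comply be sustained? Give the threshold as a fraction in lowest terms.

For Kirov: deviation gain 17−12 = 5, per-period punishment loss 12−6 = 6. IC gives β ≥ 5/11.
For Galen: gain 2, loss 4 per period, so β ≥ 2/6 = 1/3.
The tighter constraint is Kirov's, so cooperation needs β ≥ 5/11.

5/11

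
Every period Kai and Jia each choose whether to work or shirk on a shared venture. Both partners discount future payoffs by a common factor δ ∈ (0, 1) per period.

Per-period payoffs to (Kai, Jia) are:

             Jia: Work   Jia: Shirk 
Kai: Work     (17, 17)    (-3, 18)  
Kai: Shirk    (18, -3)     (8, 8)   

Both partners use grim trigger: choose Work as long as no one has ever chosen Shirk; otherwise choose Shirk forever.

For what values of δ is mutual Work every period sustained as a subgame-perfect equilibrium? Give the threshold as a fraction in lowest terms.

Under grim trigger the critical discount factor is (T−C)/(T−P) with T = 18, C = 17, P = 8.
δ* = (18−17)/(18−8) = 1/10.

1/10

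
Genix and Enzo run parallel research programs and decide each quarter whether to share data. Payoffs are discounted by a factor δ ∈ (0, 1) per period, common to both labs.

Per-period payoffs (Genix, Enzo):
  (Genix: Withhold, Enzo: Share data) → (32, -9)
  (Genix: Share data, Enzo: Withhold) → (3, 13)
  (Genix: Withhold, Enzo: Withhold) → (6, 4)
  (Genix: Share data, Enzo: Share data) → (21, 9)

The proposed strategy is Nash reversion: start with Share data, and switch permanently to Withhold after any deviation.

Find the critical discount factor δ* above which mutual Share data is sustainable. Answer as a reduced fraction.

4/9

For Genix: deviation gain 32−21 = 11, per-period punishment loss 21−6 = 15. IC gives δ ≥ 11/26.
For Enzo: gain 4, loss 5 per period, so δ ≥ 4/9.
The tighter constraint is Enzo's, so cooperation needs δ ≥ 4/9.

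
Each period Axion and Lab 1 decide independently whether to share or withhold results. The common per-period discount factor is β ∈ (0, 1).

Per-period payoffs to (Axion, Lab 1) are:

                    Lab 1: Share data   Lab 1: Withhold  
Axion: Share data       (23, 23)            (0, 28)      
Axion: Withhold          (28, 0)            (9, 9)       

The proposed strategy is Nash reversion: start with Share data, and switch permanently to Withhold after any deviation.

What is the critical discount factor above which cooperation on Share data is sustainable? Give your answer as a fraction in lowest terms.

5/19

23/(1−β) ≥ 28 + 9β/(1−β)
23 ≥ 28 − 19β
β ≥ 5/19.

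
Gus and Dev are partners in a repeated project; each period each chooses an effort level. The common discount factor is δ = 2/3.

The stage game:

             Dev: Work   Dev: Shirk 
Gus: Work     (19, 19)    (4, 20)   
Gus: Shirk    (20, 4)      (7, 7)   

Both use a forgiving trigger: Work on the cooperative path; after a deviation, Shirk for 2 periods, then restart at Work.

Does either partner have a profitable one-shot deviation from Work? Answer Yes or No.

Comparing payoff streams over the 3 periods until play realigns: cooperate → 19(1+δ+…+δ^2); deviate → 20 + 7(δ+…+δ^2).
Cooperation is sustained iff (19−7)(δ+…+δ^2) ≥ 20−19.
δ+…+δ^2 = 2/3·(1−(2/3)^2)/(1−2/3) = 1.1111, and (20−19)/(19−7) = 0.0833.
1.1111 ≥ 0.0833, so cooperation is sustainable.

No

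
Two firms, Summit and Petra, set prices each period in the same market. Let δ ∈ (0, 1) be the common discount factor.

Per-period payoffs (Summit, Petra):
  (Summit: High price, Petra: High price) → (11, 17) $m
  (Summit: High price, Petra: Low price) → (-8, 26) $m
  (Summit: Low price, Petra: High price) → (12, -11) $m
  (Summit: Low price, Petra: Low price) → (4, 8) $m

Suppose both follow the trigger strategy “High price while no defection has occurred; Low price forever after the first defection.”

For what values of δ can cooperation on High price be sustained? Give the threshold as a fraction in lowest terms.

1/2

For Summit: deviation gain 12−11 = 1, per-period punishment loss 11−4 = 7. IC gives δ ≥ 1/8.
For Petra: gain 9, loss 9 per period, so δ ≥ 9/18 = 1/2.
The tighter constraint is Petra's, so cooperation needs δ ≥ 1/2.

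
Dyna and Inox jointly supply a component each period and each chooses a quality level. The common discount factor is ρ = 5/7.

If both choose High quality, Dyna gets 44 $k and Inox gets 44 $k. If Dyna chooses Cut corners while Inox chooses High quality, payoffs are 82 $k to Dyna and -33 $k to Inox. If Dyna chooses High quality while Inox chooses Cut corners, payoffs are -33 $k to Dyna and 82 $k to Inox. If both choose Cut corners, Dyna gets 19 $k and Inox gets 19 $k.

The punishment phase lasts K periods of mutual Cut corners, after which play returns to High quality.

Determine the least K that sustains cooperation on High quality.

IC: ρ(1−ρ^K)/(1−ρ) ≥ (82−44)/(44−19) = 38/25.
With ρ = 5/7: need 1 − ρ^K ≥ 38/25·(1−5/7)/(5/7), i.e. ρ^K ≤ 0.3920.
Since (5/7)^2 = 0.5102 and (5/7)^3 = 0.3644, the smallest such K is 3.

3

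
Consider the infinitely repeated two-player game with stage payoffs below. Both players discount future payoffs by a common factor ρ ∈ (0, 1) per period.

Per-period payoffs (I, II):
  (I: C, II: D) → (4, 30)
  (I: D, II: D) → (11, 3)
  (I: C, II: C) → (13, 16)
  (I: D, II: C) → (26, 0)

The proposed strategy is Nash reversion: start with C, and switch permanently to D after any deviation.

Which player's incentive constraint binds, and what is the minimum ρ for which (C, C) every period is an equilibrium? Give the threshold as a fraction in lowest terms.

For I: deviation gain 26−13 = 13, per-period punishment loss 13−11 = 2. IC gives ρ ≥ 13/15.
For II: gain 14, loss 13 per period, so ρ ≥ 14/27.
The tighter constraint is I's, so cooperation needs ρ ≥ 13/15.

I; ρ ≥ 13/15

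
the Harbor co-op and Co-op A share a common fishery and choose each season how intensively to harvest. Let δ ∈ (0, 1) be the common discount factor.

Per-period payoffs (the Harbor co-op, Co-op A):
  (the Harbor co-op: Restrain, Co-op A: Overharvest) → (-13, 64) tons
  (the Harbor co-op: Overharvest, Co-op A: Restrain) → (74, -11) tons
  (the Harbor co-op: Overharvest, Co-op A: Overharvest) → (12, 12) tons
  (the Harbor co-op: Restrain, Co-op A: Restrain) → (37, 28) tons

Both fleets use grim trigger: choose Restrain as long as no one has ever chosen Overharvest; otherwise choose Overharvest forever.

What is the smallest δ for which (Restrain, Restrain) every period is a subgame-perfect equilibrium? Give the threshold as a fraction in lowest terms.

For the Harbor co-op: deviation gain 74−37 = 37, per-period punishment loss 37−12 = 25. IC gives δ ≥ 37/62.
For Co-op A: gain 36, loss 16 per period, so δ ≥ 36/52 = 9/13.
The tighter constraint is Co-op A's, so cooperation needs δ ≥ 9/13.

9/13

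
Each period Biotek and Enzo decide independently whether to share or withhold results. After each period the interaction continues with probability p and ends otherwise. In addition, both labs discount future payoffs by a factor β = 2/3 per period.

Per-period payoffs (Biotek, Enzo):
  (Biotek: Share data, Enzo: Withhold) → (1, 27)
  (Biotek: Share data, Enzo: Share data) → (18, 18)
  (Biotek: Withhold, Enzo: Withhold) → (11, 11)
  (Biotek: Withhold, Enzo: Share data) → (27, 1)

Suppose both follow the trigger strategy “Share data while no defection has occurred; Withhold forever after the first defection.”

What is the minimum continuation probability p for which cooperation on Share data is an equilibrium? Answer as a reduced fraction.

27/32

Expected continuation weight on next period's payoff is β·p = 2/3·p, which plays the role of the discount factor.
Cooperation requires 2/3·p ≥ (27−18)/(27−11) = 9/16, hence p ≥ 27/32.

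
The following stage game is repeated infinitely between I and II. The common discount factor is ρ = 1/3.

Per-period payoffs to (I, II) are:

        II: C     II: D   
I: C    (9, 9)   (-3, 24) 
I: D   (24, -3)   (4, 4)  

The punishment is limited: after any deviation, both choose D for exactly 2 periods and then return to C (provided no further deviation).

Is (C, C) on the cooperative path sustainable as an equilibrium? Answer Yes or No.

Comparing payoff streams over the 3 periods until play realigns: cooperate → 9(1+ρ+…+ρ^2); deviate → 24 + 4(ρ+…+ρ^2).
Cooperation is sustained iff (9−4)(ρ+…+ρ^2) ≥ 24−9.
ρ+…+ρ^2 = 1/3·(1−(1/3)^2)/(1−1/3) = 0.4444, and (24−9)/(9−4) = 3.0000.
0.4444 < 3.0000, so cooperation is not sustainable.

No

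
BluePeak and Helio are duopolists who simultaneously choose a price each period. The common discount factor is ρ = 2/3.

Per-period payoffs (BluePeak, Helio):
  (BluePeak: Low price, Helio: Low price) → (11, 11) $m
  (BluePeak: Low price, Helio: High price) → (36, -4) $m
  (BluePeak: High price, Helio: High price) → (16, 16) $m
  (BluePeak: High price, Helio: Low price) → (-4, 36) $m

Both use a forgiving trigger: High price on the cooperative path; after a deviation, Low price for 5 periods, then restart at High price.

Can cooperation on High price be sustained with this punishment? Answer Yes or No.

No

IC: ρ+…+ρ^5 ≥ (36−16)/(16−11) = 4.
At ρ = 2/3: partial sum = 1.7366 < 4.0000. Cooperation not sustainable.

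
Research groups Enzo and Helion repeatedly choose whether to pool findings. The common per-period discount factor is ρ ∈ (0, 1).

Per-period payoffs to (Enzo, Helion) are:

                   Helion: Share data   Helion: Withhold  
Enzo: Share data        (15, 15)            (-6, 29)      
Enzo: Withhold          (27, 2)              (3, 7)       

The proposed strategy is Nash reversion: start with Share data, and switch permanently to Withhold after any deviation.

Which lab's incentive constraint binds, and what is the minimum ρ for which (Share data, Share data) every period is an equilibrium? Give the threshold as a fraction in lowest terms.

Enzo's threshold: (27−15)/(27−3) = 1/2.
Helion's threshold: (29−15)/(29−7) = 7/11.
1/2 < 7/11, so Helion binds and ρ* = 7/11.

Helion; ρ ≥ 7/11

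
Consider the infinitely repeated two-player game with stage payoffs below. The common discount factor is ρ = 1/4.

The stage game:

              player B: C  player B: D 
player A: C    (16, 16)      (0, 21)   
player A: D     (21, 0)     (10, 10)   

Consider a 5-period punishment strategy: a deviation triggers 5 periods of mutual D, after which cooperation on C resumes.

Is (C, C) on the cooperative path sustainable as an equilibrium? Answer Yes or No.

No

Comparing payoff streams over the 6 periods until play realigns: cooperate → 16(1+ρ+…+ρ^5); deviate → 21 + 10(ρ+…+ρ^5).
Cooperation is sustained iff (16−10)(ρ+…+ρ^5) ≥ 21−16.
ρ+…+ρ^5 = 1/4·(1−(1/4)^5)/(1−1/4) = 0.3330, and (21−16)/(16−10) = 0.8333.
0.3330 < 0.8333, so cooperation is not sustainable.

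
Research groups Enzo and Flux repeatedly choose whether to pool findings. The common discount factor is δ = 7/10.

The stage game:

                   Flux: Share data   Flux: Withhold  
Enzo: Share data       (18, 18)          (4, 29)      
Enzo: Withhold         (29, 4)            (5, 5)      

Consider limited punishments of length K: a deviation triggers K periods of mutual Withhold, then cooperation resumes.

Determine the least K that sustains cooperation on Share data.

2

Need Σ_{k=1}^{K} δ^k ≥ (29−18)/(18−5) = 0.8462 at δ = 7/10.
At K = 1 the sum is 0.7000 < 0.8462; at K = 2 it is 1.1900 ≥ 0.8462.
So the minimum punishment length is K = 2.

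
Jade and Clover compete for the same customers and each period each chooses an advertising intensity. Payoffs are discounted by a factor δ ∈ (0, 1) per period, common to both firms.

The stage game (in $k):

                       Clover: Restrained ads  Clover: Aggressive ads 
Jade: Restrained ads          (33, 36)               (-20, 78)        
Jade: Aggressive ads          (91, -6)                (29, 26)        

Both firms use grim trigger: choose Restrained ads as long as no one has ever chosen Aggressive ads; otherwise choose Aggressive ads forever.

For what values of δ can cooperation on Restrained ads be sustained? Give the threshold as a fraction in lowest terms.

29/31

Jade: cooperation gives 33 each period; deviation gives 91 once then 29 forever.
  33/(1−δ) ≥ 91 + 29δ/(1−δ) ⇒ δ ≥ 58/62 = 29/31.
Clover: cooperation gives 36 each period; deviation gives 78 once then 26 forever.
  δ ≥ 42/52 = 21/26.
Both must hold, so the binding constraint is Jade's: δ ≥ 29/31.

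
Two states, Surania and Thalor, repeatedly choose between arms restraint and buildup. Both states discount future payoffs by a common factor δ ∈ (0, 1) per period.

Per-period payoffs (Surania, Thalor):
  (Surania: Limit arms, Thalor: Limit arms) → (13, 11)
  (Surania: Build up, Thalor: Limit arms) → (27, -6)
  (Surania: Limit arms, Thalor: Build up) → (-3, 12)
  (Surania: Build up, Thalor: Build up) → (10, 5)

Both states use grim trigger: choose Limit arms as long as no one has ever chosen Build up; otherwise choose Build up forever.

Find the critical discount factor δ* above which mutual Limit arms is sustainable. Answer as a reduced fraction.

14/17

For Surania: deviation gain 27−13 = 14, per-period punishment loss 13−10 = 3. IC gives δ ≥ 14/17.
For Thalor: gain 1, loss 6 per period, so δ ≥ 1/7.
The tighter constraint is Surania's, so cooperation needs δ ≥ 14/17.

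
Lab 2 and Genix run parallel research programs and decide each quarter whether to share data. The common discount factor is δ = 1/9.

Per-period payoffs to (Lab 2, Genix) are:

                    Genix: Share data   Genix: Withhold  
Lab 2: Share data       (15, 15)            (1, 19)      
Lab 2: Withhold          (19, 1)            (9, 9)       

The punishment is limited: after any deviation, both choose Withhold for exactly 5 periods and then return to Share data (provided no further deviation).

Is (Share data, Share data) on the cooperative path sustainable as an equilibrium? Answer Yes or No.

No

Comparing payoff streams over the 6 periods until play realigns: cooperate → 15(1+δ+…+δ^5); deviate → 19 + 9(δ+…+δ^5).
Cooperation is sustained iff (15−9)(δ+…+δ^5) ≥ 19−15.
δ+…+δ^5 = 1/9·(1−(1/9)^5)/(1−1/9) = 0.1250, and (19−15)/(15−9) = 0.6667.
0.1250 < 0.6667, so cooperation is not sustainable.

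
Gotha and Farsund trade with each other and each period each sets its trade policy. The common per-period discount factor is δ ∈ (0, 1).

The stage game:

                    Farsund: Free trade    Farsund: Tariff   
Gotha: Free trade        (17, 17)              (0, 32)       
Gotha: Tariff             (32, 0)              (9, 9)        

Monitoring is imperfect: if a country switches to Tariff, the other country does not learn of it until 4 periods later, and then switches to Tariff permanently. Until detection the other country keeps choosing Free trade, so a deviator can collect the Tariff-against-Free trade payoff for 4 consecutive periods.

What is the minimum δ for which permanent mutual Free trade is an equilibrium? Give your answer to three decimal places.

The best deviation is to choose Tariff for all 4 undetected periods, earning 32 each, then 9 forever once detected.
Deviation value: 32(1−δ^4)/(1−δ) + 9δ^4/(1−δ); cooperation value: 17/(1−δ).
IC: 17 ≥ 32(1−δ^4) + 9δ^4 = 32 − 23δ^4.
So δ^4 ≥ 15/23, giving δ ≥ (15/23)^(1/4) ≈ 0.899.

0.899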